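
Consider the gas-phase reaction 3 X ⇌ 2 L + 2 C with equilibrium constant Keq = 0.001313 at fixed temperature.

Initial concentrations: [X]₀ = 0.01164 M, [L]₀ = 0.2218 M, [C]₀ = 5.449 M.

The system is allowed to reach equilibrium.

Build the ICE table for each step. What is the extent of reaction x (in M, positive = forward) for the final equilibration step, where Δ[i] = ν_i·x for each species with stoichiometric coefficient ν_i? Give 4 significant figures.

x = -0.1102 M

Q₀ = 9.2619e+05 vs Keq = 0.001313 ⇒ Q>K, reverse
Step 1:
                   X          L          C
  I          0.01164     0.2218      5.449
  C           0.3306    -0.2204    -0.2204
  E           0.3423   0.001388      5.229
  solve Keq expr → x = -0.1102; check Q = 0.001313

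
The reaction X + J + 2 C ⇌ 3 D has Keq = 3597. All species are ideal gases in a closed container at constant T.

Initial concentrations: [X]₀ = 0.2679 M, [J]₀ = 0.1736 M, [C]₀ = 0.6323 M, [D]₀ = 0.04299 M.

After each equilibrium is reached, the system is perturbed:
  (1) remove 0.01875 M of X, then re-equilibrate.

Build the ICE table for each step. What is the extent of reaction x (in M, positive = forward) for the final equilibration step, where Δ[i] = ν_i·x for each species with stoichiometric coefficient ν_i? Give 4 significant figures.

x = -9.6209e-04 M

Q₀ = 0.004273 vs Keq = 3597 ⇒ Q<K, forward
Step 1:
                  X         J         C         D
  I          0.2679    0.1736    0.6323   0.04299
  C         -0.1683   -0.1683   -0.3367     0.505
  E         0.09956  0.005259    0.2956     0.548
  solve Keq expr → x = 0.1683; check Q = 3597
Then remove 0.01875 M of X.
Step 2:
                  X         J         C         D
  I         0.08081  0.005259    0.2956     0.548
  C       9.6209e-04 9.6209e-04  0.001924 -0.002886
  E         0.08177  0.006221    0.2975    0.5451
  solve Keq expr → x = -9.6209e-04; check Q = 3597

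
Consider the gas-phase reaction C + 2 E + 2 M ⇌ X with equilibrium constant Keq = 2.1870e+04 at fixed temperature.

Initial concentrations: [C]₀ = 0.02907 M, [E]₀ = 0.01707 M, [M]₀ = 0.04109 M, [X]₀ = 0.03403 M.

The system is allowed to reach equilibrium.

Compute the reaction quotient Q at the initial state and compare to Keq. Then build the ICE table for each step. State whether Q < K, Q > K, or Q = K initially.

Q₀ = 2.3795e+06 vs Keq = 2.1870e+04 ⇒ Q>K, reverse
Step 1:
                    C           E           M           X
  init        0.02907     0.01707     0.04109     0.03403
  Δ           0.01766     0.03532     0.03532    -0.01766
  eq          0.04673     0.05239     0.07641     0.01637
  solve Keq expr → x = -0.01766; check Q = 2.1870e+04

Q₀ = 2.3795e+06; Q > K (proceeds reverse)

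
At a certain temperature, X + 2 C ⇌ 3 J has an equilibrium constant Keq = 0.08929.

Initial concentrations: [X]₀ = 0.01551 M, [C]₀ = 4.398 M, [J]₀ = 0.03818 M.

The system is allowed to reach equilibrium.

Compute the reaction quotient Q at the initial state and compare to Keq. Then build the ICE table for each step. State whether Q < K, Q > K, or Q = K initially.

Q₀ = 1.8552e-04 vs Keq = 0.08929 ⇒ Q<K, forward
Step 1:
                    X           C           J
  Initial     0.01551       4.398     0.03818
  Change     -0.01517    -0.03033      0.0455
  Equil    3.4398e-04       4.368     0.08368
  solve Keq expr → x = 0.01517; check Q = 0.08929

Q₀ = 1.8552e-04; Q < K (proceeds forward)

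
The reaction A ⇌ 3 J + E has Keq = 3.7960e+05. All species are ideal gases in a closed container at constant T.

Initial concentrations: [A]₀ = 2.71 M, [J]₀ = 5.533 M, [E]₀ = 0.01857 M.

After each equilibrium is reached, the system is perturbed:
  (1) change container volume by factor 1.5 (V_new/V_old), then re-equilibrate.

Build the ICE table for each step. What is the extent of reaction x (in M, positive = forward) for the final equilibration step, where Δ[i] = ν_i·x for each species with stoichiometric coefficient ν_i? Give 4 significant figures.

Q₀ = 1.161 vs Keq = 3.7960e+05 ⇒ Q<K, forward
Step 1:
                  A         J         E
  Initial      2.71     5.533   0.01857
  Change     -2.692     8.076     2.692
  Equil       0.018     13.61     2.711
  solve Keq expr → x = 2.692; check Q = 3.7960e+05
Then change container volume by factor 1.5 (V_new/V_old).
Step 2:
                  A         J         E
  Initial     0.012     9.073     1.807
  Change  -0.008397   0.02519  0.008397
  Equil    0.003601     9.098     1.815
  solve Keq expr → x = 0.008397; check Q = 3.7960e+05

x = 0.008397 M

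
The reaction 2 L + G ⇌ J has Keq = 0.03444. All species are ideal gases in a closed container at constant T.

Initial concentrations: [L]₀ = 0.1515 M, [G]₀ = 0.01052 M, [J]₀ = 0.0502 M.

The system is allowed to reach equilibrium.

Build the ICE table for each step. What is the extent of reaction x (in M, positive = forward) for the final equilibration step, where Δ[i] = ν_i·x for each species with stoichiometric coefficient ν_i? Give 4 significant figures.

Q₀ = 207.9 vs Keq = 0.03444 ⇒ Q>K, reverse
Step 1:
                  L         G         J
  init       0.1515   0.01052    0.0502
  Δ          0.1001   0.05007  -0.05007
  eq         0.2516   0.06059 1.3213e-04
  solve Keq expr → x = -0.05007; check Q = 0.03444

x = -0.05007 M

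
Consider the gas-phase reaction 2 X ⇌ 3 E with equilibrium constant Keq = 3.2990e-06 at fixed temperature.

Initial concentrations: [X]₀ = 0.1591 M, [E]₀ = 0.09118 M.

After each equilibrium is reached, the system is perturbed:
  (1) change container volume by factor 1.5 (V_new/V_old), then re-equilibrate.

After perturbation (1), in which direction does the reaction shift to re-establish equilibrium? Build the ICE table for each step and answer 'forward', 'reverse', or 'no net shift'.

Q₀ = 0.02995 vs Keq = 3.2990e-06 ⇒ Q>K, reverse
Step 1:
                   X          E
  I           0.1591    0.09118
  C          0.05721   -0.08582
  E           0.2163   0.005364
  solve Keq expr → x = -0.02861; check Q = 3.2990e-06
Then change container volume by factor 1.5 (V_new/V_old).
Step 2:
                   X          E
  I           0.1442   0.003576
  C       -3.4072e-04 5.1108e-04
  E           0.1439   0.004087
  solve Keq expr → x = 1.7036e-04; check Q = 3.2990e-06

Direction: forward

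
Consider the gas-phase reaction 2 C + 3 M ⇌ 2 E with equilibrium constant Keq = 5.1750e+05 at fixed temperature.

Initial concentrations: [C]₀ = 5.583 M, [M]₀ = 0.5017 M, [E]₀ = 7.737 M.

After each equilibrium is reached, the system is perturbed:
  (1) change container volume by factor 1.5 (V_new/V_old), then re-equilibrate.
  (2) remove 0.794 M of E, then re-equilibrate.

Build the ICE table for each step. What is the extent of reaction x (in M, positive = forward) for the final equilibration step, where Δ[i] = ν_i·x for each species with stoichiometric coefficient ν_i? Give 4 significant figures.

x = 5.5589e-04 M

Q₀ = 15.21 vs Keq = 5.1750e+05 ⇒ Q<K, forward
Step 1:
                  C         M         E
  init        5.583    0.5017     7.737
  Δ         -0.3234   -0.4851    0.3234
  eq           5.26   0.01656      8.06
  solve Keq expr → x = 0.1617; check Q = 5.1750e+05
Then change container volume by factor 1.5 (V_new/V_old).
Step 2:
                  C         M         E
  init        3.506   0.01104     5.374
  Δ        0.003667    0.0055 -0.003667
  eq           3.51   0.01654      5.37
  solve Keq expr → x = -0.001833; check Q = 5.1750e+05
Then remove 0.794 M of E.
Step 3:
                  C         M         E
  init         3.51   0.01654     4.576
  Δ       -0.001112 -0.001668  0.001112
  eq          3.509   0.01487     4.577
  solve Keq expr → x = 5.5589e-04; check Q = 5.1750e+05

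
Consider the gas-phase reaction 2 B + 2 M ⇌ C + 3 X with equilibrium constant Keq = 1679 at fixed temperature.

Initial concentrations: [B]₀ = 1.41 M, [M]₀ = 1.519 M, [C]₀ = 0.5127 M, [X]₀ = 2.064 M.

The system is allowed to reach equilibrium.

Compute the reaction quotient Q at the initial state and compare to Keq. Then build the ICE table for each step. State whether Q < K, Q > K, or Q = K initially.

Q₀ = 0.9827 vs Keq = 1679 ⇒ Q<K, forward
Step 1:
                    B           M           C           X
  init           1.41       1.519      0.5127       2.064
  Δ            -1.046      -1.046      0.5231       1.569
  eq           0.3638      0.4728       1.036       3.633
  solve Keq expr → x = 0.5231; check Q = 1679

Q₀ = 0.9827; Q < K (proceeds forward)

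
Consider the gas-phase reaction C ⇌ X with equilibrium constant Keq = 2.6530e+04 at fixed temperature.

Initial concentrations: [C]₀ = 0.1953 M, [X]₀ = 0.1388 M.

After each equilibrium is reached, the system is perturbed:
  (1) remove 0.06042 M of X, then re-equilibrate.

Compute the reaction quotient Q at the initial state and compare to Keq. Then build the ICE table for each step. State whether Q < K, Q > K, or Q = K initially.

Q₀ = 0.7107; Q < K (proceeds forward)

Q₀ = 0.7107 vs Keq = 2.6530e+04 ⇒ Q<K, forward
Step 1:
                  C         X
  I          0.1953    0.1388
  C         -0.1953    0.1953
  E       1.2593e-05    0.3341
  solve Keq expr → x = 0.1953; check Q = 2.6530e+04
Then remove 0.06042 M of X.
Step 2:
                  C         X
  I       1.2593e-05    0.2737
  C       -2.2773e-06 2.2773e-06
  E       1.0315e-05    0.2737
  solve Keq expr → x = 2.2773e-06; check Q = 2.6530e+04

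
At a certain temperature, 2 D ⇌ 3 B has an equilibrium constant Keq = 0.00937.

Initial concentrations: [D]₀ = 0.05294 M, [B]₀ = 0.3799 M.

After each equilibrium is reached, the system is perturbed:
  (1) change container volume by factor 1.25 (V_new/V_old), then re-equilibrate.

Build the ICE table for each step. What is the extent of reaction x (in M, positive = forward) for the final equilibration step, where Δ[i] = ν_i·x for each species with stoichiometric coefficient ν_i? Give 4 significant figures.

Q₀ = 19.56 vs Keq = 0.00937 ⇒ Q>K, reverse
Step 1:
                  D         B
  I         0.05294    0.3799
  C          0.1974   -0.2962
  E          0.2504   0.08375
  solve Keq expr → x = -0.09872; check Q = 0.00937
Then change container volume by factor 1.25 (V_new/V_old).
Step 2:
                  D         B
  I          0.2003     0.067
  C       -0.002972  0.004458
  E          0.1973   0.07146
  solve Keq expr → x = 0.001486; check Q = 0.00937

x = 0.001486 M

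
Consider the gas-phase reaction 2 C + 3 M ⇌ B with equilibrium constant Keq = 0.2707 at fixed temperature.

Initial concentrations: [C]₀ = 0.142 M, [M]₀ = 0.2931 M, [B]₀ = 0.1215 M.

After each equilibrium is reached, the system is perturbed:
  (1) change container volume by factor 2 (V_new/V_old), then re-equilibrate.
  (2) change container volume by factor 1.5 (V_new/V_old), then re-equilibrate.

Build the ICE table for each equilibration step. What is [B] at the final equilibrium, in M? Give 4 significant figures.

Q₀ = 239.3 vs Keq = 0.2707 ⇒ Q>K, reverse
Step 1:
                   C          M          B
  I            0.142     0.2931     0.1215
  C           0.2248     0.3372    -0.1124
  E           0.3668     0.6303   0.009116
  solve Keq expr → x = -0.1124; check Q = 0.2707
Then change container volume by factor 2 (V_new/V_old).
Step 2:
                   C          M          B
  I           0.1834     0.3151   0.004558
  C         0.008415    0.01262  -0.004207
  E           0.1918     0.3277 3.5059e-04
  solve Keq expr → x = -0.004207; check Q = 0.2707
Then change container volume by factor 1.5 (V_new/V_old).
Step 3:
                   C          M          B
  I           0.1279     0.2185 2.3373e-04
  C       3.7386e-04 5.6079e-04 -1.8693e-04
  E           0.1282     0.2191 4.6797e-05
  solve Keq expr → x = -1.8693e-04; check Q = 0.2707

[B]_eq = 4.6797e-05 M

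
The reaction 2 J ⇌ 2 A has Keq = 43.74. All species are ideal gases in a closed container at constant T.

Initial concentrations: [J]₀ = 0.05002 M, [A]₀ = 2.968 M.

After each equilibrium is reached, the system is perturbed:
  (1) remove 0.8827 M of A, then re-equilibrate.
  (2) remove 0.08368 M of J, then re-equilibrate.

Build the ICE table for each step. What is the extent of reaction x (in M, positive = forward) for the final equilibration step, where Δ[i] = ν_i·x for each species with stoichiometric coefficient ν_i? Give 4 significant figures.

Q₀ = 3521 vs Keq = 43.74 ⇒ Q>K, reverse
Step 1:
                  J         A
  Initial   0.05002     2.968
  Change     0.3464   -0.3464
  Equil      0.3964     2.622
  solve Keq expr → x = -0.1732; check Q = 43.74
Then remove 0.8827 M of A.
Step 2:
                  J         A
  Initial    0.3964     1.739
  Change    -0.1159    0.1159
  Equil      0.2805     1.855
  solve Keq expr → x = 0.05797; check Q = 43.74
Then remove 0.08368 M of J.
Step 3:
                  J         A
  Initial    0.1968     1.855
  Change    0.07269  -0.07269
  Equil      0.2695     1.782
  solve Keq expr → x = -0.03634; check Q = 43.74

x = -0.03634 M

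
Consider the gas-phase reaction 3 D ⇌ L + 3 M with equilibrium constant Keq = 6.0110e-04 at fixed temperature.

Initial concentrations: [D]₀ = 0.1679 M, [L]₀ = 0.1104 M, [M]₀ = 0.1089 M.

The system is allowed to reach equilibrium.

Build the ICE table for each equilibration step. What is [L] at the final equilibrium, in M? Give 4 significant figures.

Q₀ = 0.03012 vs Keq = 6.0110e-04 ⇒ Q>K, reverse
Step 1:
                    D           L           M
  Initial      0.1679      0.1104      0.1089
  Change      0.06487    -0.02162    -0.06487
  Equil        0.2328     0.08878     0.04403
  solve Keq expr → x = -0.02162; check Q = 6.0110e-04

[L]_eq = 0.08878 M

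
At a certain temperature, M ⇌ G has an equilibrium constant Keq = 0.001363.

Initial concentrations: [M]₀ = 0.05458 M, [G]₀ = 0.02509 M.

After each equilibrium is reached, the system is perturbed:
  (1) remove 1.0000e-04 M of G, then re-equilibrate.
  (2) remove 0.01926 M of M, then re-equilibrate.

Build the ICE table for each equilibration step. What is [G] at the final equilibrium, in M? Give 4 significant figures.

[G]_eq = 8.2091e-05 M

Q₀ = 0.4597 vs Keq = 0.001363 ⇒ Q>K, reverse
Step 1:
                  M         G
  init      0.05458   0.02509
  Δ         0.02498  -0.02498
  eq        0.07956 1.0844e-04
  solve Keq expr → x = -0.02498; check Q = 0.001363
Then remove 1.0000e-04 M of G.
Step 2:
                  M         G
  init      0.07956 8.4424e-06
  Δ       -9.9864e-05 9.9864e-05
  eq        0.07946 1.0831e-04
  solve Keq expr → x = 9.9864e-05; check Q = 0.001363
Then remove 0.01926 M of M.
Step 3:
                  M         G
  init       0.0602 1.0831e-04
  Δ       2.6216e-05 -2.6216e-05
  eq        0.06023 8.2091e-05
  solve Keq expr → x = -2.6216e-05; check Q = 0.001363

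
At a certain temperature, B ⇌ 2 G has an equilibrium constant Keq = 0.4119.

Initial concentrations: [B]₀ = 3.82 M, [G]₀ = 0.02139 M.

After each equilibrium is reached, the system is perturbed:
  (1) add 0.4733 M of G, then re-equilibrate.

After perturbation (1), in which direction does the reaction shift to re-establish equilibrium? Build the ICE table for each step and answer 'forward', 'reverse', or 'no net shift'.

Q₀ = 1.1977e-04 vs Keq = 0.4119 ⇒ Q<K, forward
Step 1:
                    B           G
  Initial        3.82     0.02139
  Change       -0.568       1.136
  Equil         3.252       1.157
  solve Keq expr → x = 0.568; check Q = 0.4119
Then add 0.4733 M of G.
Step 2:
                    B           G
  Initial       3.252       1.631
  Change       0.2176     -0.4352
  Equil          3.47       1.195
  solve Keq expr → x = -0.2176; check Q = 0.4119

Direction: reverse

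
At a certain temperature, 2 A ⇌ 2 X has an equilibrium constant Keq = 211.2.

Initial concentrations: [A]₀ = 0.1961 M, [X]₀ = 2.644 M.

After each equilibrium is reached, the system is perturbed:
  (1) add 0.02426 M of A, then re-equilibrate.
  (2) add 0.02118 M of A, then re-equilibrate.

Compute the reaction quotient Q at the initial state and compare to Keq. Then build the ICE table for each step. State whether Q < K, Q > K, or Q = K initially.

Q₀ = 181.8; Q < K (proceeds forward)

Q₀ = 181.8 vs Keq = 211.2 ⇒ Q<K, forward
Step 1:
                   A          X
  I           0.1961      2.644
  C         -0.01325    0.01325
  E           0.1828      2.657
  solve Keq expr → x = 0.006627; check Q = 211.2
Then add 0.02426 M of A.
Step 2:
                   A          X
  I           0.2071      2.657
  C          -0.0227     0.0227
  E           0.1844       2.68
  solve Keq expr → x = 0.01135; check Q = 211.2
Then add 0.02118 M of A.
Step 3:
                   A          X
  I           0.2056       2.68
  C         -0.01982    0.01982
  E           0.1858        2.7
  solve Keq expr → x = 0.009908; check Q = 211.2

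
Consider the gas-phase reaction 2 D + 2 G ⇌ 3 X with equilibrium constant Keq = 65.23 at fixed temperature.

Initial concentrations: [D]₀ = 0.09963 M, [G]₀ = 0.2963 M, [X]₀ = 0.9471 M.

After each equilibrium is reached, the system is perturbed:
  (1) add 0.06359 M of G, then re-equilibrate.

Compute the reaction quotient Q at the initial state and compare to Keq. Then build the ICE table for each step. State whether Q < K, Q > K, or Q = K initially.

Q₀ = 974.9; Q > K (proceeds reverse)

Q₀ = 974.9 vs Keq = 65.23 ⇒ Q>K, reverse
Step 1:
                   D          G          X
  init       0.09963     0.2963     0.9471
  Δ           0.1105     0.1105    -0.1658
  eq          0.2102     0.4068     0.7813
  solve Keq expr → x = -0.05527; check Q = 65.23
Then add 0.06359 M of G.
Step 2:
                   D          G          X
  init        0.2102     0.4704     0.7813
  Δ         -0.01462   -0.01462    0.02193
  eq          0.1955     0.4558     0.8032
  solve Keq expr → x = 0.007312; check Q = 65.23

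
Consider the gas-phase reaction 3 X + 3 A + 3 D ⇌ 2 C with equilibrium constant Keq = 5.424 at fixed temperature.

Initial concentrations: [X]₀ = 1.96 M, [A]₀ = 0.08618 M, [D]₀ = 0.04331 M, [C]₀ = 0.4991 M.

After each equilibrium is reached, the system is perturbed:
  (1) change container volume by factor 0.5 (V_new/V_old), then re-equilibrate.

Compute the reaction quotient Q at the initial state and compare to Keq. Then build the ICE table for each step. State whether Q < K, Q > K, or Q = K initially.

Q₀ = 6.3624e+05 vs Keq = 5.424 ⇒ Q>K, reverse
Step 1:
                  X         A         D         C
  init         1.96   0.08618   0.04331    0.4991
  Δ          0.2785    0.2785    0.2785   -0.1856
  eq          2.238    0.3646    0.3218    0.3135
  solve Keq expr → x = -0.09282; check Q = 5.424
Then change container volume by factor 0.5 (V_new/V_old).
Step 2:
                  X         A         D         C
  init        4.477    0.7293    0.6435    0.6269
  Δ         -0.3329   -0.3329   -0.3329    0.2219
  eq          4.144    0.3964    0.3106    0.8489
  solve Keq expr → x = 0.111; check Q = 5.424

Q₀ = 6.3624e+05; Q > K (proceeds reverse)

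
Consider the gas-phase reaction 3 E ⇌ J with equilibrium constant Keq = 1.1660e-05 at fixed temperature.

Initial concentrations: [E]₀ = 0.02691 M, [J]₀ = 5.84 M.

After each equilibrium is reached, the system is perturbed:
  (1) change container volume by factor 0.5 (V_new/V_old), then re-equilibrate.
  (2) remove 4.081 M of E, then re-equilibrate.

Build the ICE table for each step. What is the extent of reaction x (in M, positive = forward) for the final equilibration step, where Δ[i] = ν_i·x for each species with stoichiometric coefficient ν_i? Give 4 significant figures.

Q₀ = 2.9969e+05 vs Keq = 1.1660e-05 ⇒ Q>K, reverse
Step 1:
                    E           J
  Initial     0.02691        5.84
  Change        17.34      -5.779
  Equil         17.36     0.06104
  solve Keq expr → x = -5.779; check Q = 1.1660e-05
Then change container volume by factor 0.5 (V_new/V_old).
Step 2:
                    E           J
  Initial       34.73      0.1221
  Change      -0.9784      0.3261
  Equil         33.75      0.4482
  solve Keq expr → x = 0.3261; check Q = 1.1660e-05
Then remove 4.081 M of E.
Step 3:
                    E           J
  Initial       29.67      0.4482
  Change       0.3943     -0.1314
  Equil         30.06      0.3168
  solve Keq expr → x = -0.1314; check Q = 1.1660e-05

x = -0.1314 M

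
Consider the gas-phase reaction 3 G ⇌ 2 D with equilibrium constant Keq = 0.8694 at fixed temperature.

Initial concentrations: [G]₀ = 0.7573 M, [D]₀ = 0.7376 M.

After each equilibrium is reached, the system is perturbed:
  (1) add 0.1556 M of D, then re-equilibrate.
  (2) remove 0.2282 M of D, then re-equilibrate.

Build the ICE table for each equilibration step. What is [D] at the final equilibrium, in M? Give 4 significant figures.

[D]_eq = 0.6472 M

Q₀ = 1.253 vs Keq = 0.8694 ⇒ Q>K, reverse
Step 1:
                   G          D
  init        0.7573     0.7376
  Δ          0.06448   -0.04299
  eq          0.8218     0.6946
  solve Keq expr → x = -0.02149; check Q = 0.8694
Then add 0.1556 M of D.
Step 2:
                   G          D
  init        0.8218     0.8502
  Δ           0.0792    -0.0528
  eq           0.901     0.7974
  solve Keq expr → x = -0.0264; check Q = 0.8694
Then remove 0.2282 M of D.
Step 3:
                   G          D
  init         0.901     0.5692
  Δ           -0.117    0.07801
  eq           0.784     0.6472
  solve Keq expr → x = 0.03901; check Q = 0.8694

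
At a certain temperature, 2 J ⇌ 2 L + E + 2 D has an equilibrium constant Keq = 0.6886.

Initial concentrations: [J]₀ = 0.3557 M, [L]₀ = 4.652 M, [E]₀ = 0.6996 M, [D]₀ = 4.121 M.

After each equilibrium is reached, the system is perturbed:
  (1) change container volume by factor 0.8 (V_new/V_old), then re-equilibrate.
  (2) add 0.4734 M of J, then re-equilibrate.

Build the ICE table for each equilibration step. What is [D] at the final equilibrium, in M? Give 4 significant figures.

[D]_eq = 3.449 M

Q₀ = 2032 vs Keq = 0.6886 ⇒ Q>K, reverse
Step 1:
                    J           L           E           D
  I            0.3557       4.652      0.6996       4.121
  C             1.351      -1.351     -0.6756      -1.351
  E             1.707       3.301       0.024        2.77
  solve Keq expr → x = -0.6756; check Q = 0.6886
Then change container volume by factor 0.8 (V_new/V_old).
Step 2:
                    J           L           E           D
  I             2.134       4.126        0.03       3.462
  C           0.02754    -0.02754    -0.01377    -0.02754
  E             2.161       4.098     0.01623       3.435
  solve Keq expr → x = -0.01377; check Q = 0.6886
Then add 0.4734 M of J.
Step 3:
                    J           L           E           D
  I             2.635       4.098     0.01623       3.435
  C          -0.01451     0.01451    0.007257     0.01451
  E              2.62       4.113     0.02349       3.449
  solve Keq expr → x = 0.007257; check Q = 0.6886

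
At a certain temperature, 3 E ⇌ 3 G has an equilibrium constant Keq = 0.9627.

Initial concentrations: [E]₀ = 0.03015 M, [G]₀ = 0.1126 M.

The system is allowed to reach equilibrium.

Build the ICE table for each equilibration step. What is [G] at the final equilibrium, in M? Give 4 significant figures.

[G]_eq = 0.07092 M

Q₀ = 52.09 vs Keq = 0.9627 ⇒ Q>K, reverse
Step 1:
                    E           G
  I           0.03015      0.1126
  C           0.04168    -0.04168
  E           0.07183     0.07092
  solve Keq expr → x = -0.01389; check Q = 0.9627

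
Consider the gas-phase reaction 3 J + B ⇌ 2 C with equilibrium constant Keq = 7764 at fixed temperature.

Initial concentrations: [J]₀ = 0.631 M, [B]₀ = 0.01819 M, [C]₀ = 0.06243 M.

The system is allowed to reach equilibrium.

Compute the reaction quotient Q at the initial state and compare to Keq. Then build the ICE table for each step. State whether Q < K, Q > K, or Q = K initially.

Q₀ = 0.8528; Q < K (proceeds forward)

Q₀ = 0.8528 vs Keq = 7764 ⇒ Q<K, forward
Step 1:
                    J           B           C
  init          0.631     0.01819     0.06243
  Δ          -0.05455    -0.01818     0.03637
  eq           0.5764  6.5632e-06      0.0988
  solve Keq expr → x = 0.01818; check Q = 7764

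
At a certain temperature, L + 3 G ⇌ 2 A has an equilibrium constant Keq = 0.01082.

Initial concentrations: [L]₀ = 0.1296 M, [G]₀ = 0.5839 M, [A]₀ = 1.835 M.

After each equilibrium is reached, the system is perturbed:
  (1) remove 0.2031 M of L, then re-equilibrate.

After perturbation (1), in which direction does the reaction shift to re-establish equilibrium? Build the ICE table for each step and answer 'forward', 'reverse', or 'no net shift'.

Q₀ = 130.5 vs Keq = 0.01082 ⇒ Q>K, reverse
Step 1:
                  L         G         A
  I          0.1296    0.5839     1.835
  C          0.7062     2.119    -1.412
  E          0.8358     2.703    0.4225
  solve Keq expr → x = -0.7062; check Q = 0.01082
Then remove 0.2031 M of L.
Step 2:
                  L         G         A
  I          0.6327     2.703    0.4225
  C         0.01885   0.05655   -0.0377
  E          0.6516     2.759    0.3848
  solve Keq expr → x = -0.01885; check Q = 0.01082

Direction: reverse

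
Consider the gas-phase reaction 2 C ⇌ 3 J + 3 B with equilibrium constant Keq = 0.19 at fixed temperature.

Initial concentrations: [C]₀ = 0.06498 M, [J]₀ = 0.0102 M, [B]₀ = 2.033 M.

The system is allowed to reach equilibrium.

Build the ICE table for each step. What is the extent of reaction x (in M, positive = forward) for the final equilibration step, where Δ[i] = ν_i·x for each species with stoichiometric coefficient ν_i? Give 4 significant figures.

Q₀ = 0.002112 vs Keq = 0.19 ⇒ Q<K, forward
Step 1:
                   C          J          B
  I          0.06498     0.0102      2.033
  C         -0.01758    0.02636    0.02636
  E           0.0474    0.03656      2.059
  solve Keq expr → x = 0.008788; check Q = 0.19

x = 0.008788 M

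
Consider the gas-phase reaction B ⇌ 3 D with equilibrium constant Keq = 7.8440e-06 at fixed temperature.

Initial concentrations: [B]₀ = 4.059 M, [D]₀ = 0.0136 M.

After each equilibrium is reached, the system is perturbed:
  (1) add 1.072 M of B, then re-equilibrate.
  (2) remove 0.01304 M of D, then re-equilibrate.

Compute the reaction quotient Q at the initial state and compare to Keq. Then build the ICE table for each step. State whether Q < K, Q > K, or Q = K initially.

Q₀ = 6.1972e-07 vs Keq = 7.8440e-06 ⇒ Q<K, forward
Step 1:
                    B           D
  init          4.059      0.0136
  Δ         -0.006026     0.01808
  eq            4.053     0.03168
  solve Keq expr → x = 0.006026; check Q = 7.8440e-06
Then add 1.072 M of B.
Step 2:
                    B           D
  init          5.125     0.03168
  Δ       -8.5856e-04    0.002576
  eq            5.124     0.03425
  solve Keq expr → x = 8.5856e-04; check Q = 7.8440e-06
Then remove 0.01304 M of D.
Step 3:
                    B           D
  init          5.124     0.02121
  Δ         -0.004343     0.01303
  eq             5.12     0.03424
  solve Keq expr → x = 0.004343; check Q = 7.8440e-06

Q₀ = 6.1972e-07; Q < K (proceeds forward)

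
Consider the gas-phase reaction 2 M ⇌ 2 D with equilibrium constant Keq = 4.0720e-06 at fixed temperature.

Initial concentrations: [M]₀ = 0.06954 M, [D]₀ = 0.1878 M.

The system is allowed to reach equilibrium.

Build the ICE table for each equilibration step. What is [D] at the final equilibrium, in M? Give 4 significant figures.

[D]_eq = 5.1825e-04 M

Q₀ = 7.293 vs Keq = 4.0720e-06 ⇒ Q>K, reverse
Step 1:
                   M          D
  Initial    0.06954     0.1878
  Change      0.1873    -0.1873
  Equil       0.2568 5.1825e-04
  solve Keq expr → x = -0.09364; check Q = 4.0720e-06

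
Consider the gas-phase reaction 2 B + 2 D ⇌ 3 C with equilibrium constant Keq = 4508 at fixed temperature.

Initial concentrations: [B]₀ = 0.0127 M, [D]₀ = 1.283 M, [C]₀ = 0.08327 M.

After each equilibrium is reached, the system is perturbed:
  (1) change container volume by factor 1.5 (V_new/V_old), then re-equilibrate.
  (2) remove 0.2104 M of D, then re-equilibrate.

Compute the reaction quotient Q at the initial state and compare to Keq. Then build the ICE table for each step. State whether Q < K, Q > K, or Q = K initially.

Q₀ = 2.175 vs Keq = 4508 ⇒ Q<K, forward
Step 1:
                   B          D          C
  init        0.0127      1.283    0.08327
  Δ         -0.01232   -0.01232    0.01848
  eq      3.8043e-04      1.271     0.1017
  solve Keq expr → x = 0.00616; check Q = 4508
Then change container volume by factor 1.5 (V_new/V_old).
Step 2:
                   B          D          C
  init    2.5362e-04     0.8471    0.06783
  Δ       5.6398e-05 5.6398e-05 -8.4596e-05
  eq      3.1001e-04     0.8472    0.06775
  solve Keq expr → x = -2.8199e-05; check Q = 4508
Then remove 0.2104 M of D.
Step 3:
                   B          D          C
  init    3.1001e-04     0.6368    0.06775
  Δ       1.0099e-04 1.0099e-04 -1.5148e-04
  eq      4.1100e-04     0.6369     0.0676
  solve Keq expr → x = -5.0493e-05; check Q = 4508

Q₀ = 2.175; Q < K (proceeds forward)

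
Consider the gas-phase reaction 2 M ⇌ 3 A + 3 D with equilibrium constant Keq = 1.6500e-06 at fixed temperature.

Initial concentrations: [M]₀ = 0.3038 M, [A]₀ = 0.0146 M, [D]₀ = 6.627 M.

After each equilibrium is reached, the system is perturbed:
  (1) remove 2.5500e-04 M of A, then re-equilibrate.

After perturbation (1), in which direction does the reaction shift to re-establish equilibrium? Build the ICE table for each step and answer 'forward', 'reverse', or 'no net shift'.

Direction: forward

Q₀ = 0.009814 vs Keq = 1.6500e-06 ⇒ Q>K, reverse
Step 1:
                    M           A           D
  I            0.3038      0.0146       6.627
  C          0.009184    -0.01378    -0.01378
  E             0.313  8.2369e-04       6.613
  solve Keq expr → x = -0.004592; check Q = 1.6500e-06
Then remove 2.5500e-04 M of A.
Step 2:
                    M           A           D
  I             0.313  5.6869e-04       6.613
  C       -1.6978e-04  2.5467e-04  2.5467e-04
  E            0.3128  8.2336e-04       6.613
  solve Keq expr → x = 8.4890e-05; check Q = 1.6500e-06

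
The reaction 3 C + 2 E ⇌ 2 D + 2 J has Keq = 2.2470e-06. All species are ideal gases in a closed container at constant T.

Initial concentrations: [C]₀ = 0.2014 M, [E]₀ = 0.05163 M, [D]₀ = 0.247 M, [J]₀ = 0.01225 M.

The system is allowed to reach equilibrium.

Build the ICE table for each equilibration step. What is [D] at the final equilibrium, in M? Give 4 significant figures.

[D]_eq = 0.2348 M

Q₀ = 0.4204 vs Keq = 2.2470e-06 ⇒ Q>K, reverse
Step 1:
                   C          E          D          J
  Initial     0.2014    0.05163      0.247    0.01225
  Change     0.01831    0.01221   -0.01221   -0.01221
  Equil       0.2197    0.06384     0.2348 4.1974e-05
  solve Keq expr → x = -0.006104; check Q = 2.2470e-06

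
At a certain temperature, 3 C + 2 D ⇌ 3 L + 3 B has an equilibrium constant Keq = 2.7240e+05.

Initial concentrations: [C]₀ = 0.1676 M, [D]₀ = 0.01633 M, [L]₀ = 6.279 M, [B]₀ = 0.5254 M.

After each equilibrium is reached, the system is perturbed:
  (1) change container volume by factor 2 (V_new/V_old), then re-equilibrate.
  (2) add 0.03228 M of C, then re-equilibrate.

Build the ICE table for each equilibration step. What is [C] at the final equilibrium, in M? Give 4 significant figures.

Q₀ = 2.8599e+07 vs Keq = 2.7240e+05 ⇒ Q>K, reverse
Step 1:
                   C          D          L          B
  init        0.1676    0.01633      6.279     0.5254
  Δ          0.08125    0.05416   -0.08125   -0.08125
  eq          0.2488    0.07049      6.198     0.4442
  solve Keq expr → x = -0.02708; check Q = 2.7240e+05
Then change container volume by factor 2 (V_new/V_old).
Step 2:
                   C          D          L          B
  init        0.1244    0.03525      3.099     0.2221
  Δ        -0.008611  -0.005741   0.008611   0.008611
  eq          0.1158    0.02951      3.107     0.2307
  solve Keq expr → x = 0.00287; check Q = 2.7240e+05
Then add 0.03228 M of C.
Step 3:
                   C          D          L          B
  init        0.1481    0.02951      3.107     0.2307
  Δ        -0.008687  -0.005791   0.008687   0.008687
  eq          0.1394    0.02372      3.116     0.2394
  solve Keq expr → x = 0.002896; check Q = 2.7240e+05

[C]_eq = 0.1394 M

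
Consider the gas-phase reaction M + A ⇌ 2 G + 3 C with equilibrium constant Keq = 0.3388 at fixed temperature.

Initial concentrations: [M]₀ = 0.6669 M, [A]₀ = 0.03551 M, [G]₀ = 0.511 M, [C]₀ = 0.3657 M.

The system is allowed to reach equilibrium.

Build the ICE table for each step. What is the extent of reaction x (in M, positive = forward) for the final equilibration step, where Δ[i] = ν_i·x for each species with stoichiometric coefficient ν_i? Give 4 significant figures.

Q₀ = 0.5393 vs Keq = 0.3388 ⇒ Q>K, reverse
Step 1:
                    M           A           G           C
  init         0.6669     0.03551       0.511      0.3657
  Δ          0.007702    0.007702     -0.0154    -0.02311
  eq           0.6746     0.04321      0.4956      0.3426
  solve Keq expr → x = -0.007702; check Q = 0.3388

x = -0.007702 M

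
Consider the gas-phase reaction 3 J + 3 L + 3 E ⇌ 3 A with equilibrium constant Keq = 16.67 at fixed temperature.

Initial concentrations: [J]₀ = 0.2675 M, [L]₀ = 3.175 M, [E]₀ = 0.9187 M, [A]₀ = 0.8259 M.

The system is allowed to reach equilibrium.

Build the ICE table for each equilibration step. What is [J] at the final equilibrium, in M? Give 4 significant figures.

Q₀ = 1.186 vs Keq = 16.67 ⇒ Q<K, forward
Step 1:
                  J         L         E         A
  I          0.2675     3.175    0.9187    0.8259
  C          -0.117    -0.117    -0.117     0.117
  E          0.1505     3.058    0.8017    0.9429
  solve Keq expr → x = 0.03899; check Q = 16.67

[J]_eq = 0.1505 M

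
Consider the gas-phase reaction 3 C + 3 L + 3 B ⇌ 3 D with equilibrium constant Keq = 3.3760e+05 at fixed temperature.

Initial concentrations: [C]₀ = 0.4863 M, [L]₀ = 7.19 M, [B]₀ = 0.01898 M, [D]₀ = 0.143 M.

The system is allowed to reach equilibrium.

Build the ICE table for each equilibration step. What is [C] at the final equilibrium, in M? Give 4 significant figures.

[C]_eq = 0.468 M

Q₀ = 10.01 vs Keq = 3.3760e+05 ⇒ Q<K, forward
Step 1:
                    C           L           B           D
  Initial      0.4863        7.19     0.01898       0.143
  Change     -0.01829    -0.01829    -0.01829     0.01829
  Equil         0.468       7.172  6.9013e-04      0.1613
  solve Keq expr → x = 0.006097; check Q = 3.3760e+05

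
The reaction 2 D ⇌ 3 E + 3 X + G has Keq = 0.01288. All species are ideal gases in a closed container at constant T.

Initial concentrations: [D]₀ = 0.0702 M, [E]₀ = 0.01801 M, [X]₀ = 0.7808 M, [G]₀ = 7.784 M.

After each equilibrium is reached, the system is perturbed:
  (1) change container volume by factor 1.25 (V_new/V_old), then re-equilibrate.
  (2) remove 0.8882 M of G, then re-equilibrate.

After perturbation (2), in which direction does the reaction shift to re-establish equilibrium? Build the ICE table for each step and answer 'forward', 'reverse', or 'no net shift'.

Q₀ = 0.004392 vs Keq = 0.01288 ⇒ Q<K, forward
Step 1:
                  D         E         X         G
  I          0.0702   0.01801    0.7808     7.784
  C       -0.004328  0.006492  0.006492  0.002164
  E         0.06587    0.0245    0.7873     7.786
  solve Keq expr → x = 0.002164; check Q = 0.01288
Then change container volume by factor 1.25 (V_new/V_old).
Step 2:
                  D         E         X         G
  I          0.0527    0.0196    0.6298     6.229
  C       -0.004578  0.006867  0.006867  0.002289
  E         0.04812   0.02647    0.6367     6.231
  solve Keq expr → x = 0.002289; check Q = 0.01288
Then remove 0.8882 M of G.
Step 3:
                  D         E         X         G
  I         0.04812   0.02647    0.6367     5.343
  C       -7.1294e-04  0.001069  0.001069 3.5647e-04
  E         0.04741   0.02754    0.6378     5.343
  solve Keq expr → x = 3.5647e-04; check Q = 0.01288

Direction: forward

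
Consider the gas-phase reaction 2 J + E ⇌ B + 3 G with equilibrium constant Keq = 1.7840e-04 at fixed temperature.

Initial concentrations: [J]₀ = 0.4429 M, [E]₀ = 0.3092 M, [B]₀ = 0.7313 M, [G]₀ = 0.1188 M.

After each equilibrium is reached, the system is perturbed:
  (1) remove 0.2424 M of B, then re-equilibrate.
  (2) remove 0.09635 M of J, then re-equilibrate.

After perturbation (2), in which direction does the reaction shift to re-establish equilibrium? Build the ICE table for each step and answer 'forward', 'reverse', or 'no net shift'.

Q₀ = 0.02022 vs Keq = 1.7840e-04 ⇒ Q>K, reverse
Step 1:
                   J          E          B          G
  Initial     0.4429     0.3092     0.7313     0.1188
  Change     0.06055    0.03027   -0.03027   -0.09082
  Equil       0.5034     0.3395      0.701    0.02798
  solve Keq expr → x = -0.03027; check Q = 1.7840e-04
Then remove 0.2424 M of B.
Step 2:
                   J          E          B          G
  Initial     0.5034     0.3395     0.4586    0.02798
  Change   -0.002707  -0.001354   0.001354   0.004061
  Equil       0.5007     0.3381       0.46    0.03204
  solve Keq expr → x = 0.001354; check Q = 1.7840e-04
Then remove 0.09635 M of J.
Step 3:
                   J          E          B          G
  Initial     0.4044     0.3381       0.46    0.03204
  Change     0.00271   0.001355  -0.001355  -0.004065
  Equil       0.4071     0.3395     0.4586    0.02797
  solve Keq expr → x = -0.001355; check Q = 1.7840e-04

Direction: reverse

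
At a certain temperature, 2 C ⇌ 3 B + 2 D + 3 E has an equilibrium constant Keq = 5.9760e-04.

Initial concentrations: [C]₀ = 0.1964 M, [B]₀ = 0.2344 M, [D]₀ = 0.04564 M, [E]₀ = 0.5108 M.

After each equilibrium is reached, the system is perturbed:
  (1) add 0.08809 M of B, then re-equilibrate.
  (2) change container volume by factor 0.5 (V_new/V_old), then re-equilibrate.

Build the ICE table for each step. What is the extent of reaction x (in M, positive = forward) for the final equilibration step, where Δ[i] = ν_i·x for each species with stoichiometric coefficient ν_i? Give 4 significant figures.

x = -0.04329 M

Q₀ = 9.2690e-05 vs Keq = 5.9760e-04 ⇒ Q<K, forward
Step 1:
                  C         B         D         E
  Initial    0.1964    0.2344   0.04564    0.5108
  Change   -0.02593   0.03889   0.02593   0.03889
  Equil      0.1705    0.2733   0.07157    0.5497
  solve Keq expr → x = 0.01296; check Q = 5.9760e-04
Then add 0.08809 M of B.
Step 2:
                  C         B         D         E
  Initial    0.1705    0.3614   0.07157    0.5497
  Change    0.01323  -0.01985  -0.01323  -0.01985
  Equil      0.1837    0.3415   0.05834    0.5298
  solve Keq expr → x = -0.006616; check Q = 5.9760e-04
Then change container volume by factor 0.5 (V_new/V_old).
Step 3:
                  C         B         D         E
  Initial    0.3674    0.6831    0.1167      1.06
  Change    0.08659   -0.1299  -0.08659   -0.1299
  Equil       0.454    0.5532   0.03009    0.9298
  solve Keq expr → x = -0.04329; check Q = 5.9760e-04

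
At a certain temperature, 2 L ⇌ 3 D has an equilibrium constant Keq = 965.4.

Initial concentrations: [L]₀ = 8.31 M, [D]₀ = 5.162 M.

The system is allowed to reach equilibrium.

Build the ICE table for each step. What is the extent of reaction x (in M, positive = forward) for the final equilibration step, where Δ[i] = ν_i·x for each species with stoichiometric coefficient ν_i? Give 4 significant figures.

Q₀ = 1.992 vs Keq = 965.4 ⇒ Q<K, forward
Step 1:
                   L          D
  I             8.31      5.162
  C           -6.466      9.699
  E            1.844      14.86
  solve Keq expr → x = 3.233; check Q = 965.4

x = 3.233 M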